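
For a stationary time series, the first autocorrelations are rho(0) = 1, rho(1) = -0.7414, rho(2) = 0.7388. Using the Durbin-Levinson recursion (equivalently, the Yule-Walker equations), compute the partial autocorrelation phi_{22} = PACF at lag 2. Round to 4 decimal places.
\phi_{22} = 0.4200

The PACF at lag k is phi_{kk}, the last component of the solution
to the Yule-Walker system G_k phi = r_k where
  (G_k)_{ij} = rho(|i - j|), (r_k)_i = rho(i), i,j = 1..k.
Equivalently, Durbin-Levinson gives phi_{kk} iteratively:
  phi_{11} = rho(1)
  phi_{kk} = [rho(k) - sum_{j=1..k-1} phi_{k-1,j} rho(k-j)]
            / [1 - sum_{j=1..k-1} phi_{k-1,j} rho(j)],
  phi_{k,j} = phi_{k-1,j} - phi_{kk} phi_{k-1,k-j},  j = 1..k-1.
Step k = 1:
  phi_11 = rho(1) = -0.7414.
Step k = 2:
  phi_22 = [rho(2) - phi_11 rho(1)] / [1 - phi_11 rho(1)] = [0.7388 - (-0.7414)(-0.7414)] / [1 - (-0.7414)(-0.7414)]
         = 0.18912604 / 0.45032604 = 0.42.
Therefore phi_{22} = 0.4200.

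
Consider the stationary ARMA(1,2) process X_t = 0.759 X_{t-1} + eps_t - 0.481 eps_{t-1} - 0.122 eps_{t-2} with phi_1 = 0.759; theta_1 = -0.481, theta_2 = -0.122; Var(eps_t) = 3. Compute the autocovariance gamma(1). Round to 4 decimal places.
\gamma(1) = 0.9508

Multiply the model equation by X_{t-k} and take expectations. With theta_0 = psi_0 = 1 and psi_j the MA(infinity) weights, this gives
  gamma(k) - sum_i phi_i gamma(k-i) = c_k,
  c_k = sigma^2 * sum_{j=k..q} theta_j psi_{j-k}   (c_k = 0 for k > q),
using gamma(-m) = gamma(m).
psi-weights needed (psi_j = theta_j + sum_i phi_i psi_{j-i}):
  psi_1 = theta_1 + phi_1 = -0.481 + (0.759) = 0.278
  psi_2 = theta_2 + phi_1 psi_1 = -0.122 + (0.759)(0.278) = 0.089002
Right-hand sides:
  c_0 = sigma^2 (1 + theta_1 psi_1 + theta_2 psi_2) = 3 * (1 + (-0.481)(0.278) + (-0.122)(0.089002)) = 3 * 0.855424 = 2.566271
  c_1 = sigma^2 (theta_1 + theta_2 psi_1) = 3 * (-0.481 + (-0.122)(0.278)) = -1.544748
  c_2 = sigma^2 theta_2 = 3 * (-0.122) = -0.366
Equations for k = 0 and k = 1 (AR order 1):
  gamma(0) = phi_1 gamma(1) + c_0
  gamma(1) = phi_1 gamma(0) + c_1
Substituting the second into the first: gamma(0) (1 - phi_1^2) = c_0 + phi_1 c_1, so
  gamma(0) = (c_0 + phi_1 c_1) / (1 - phi_1^2) = (2.566271 + (0.759)(-1.544748)) / (1 - (0.759)^2) = 1.393808 / 0.423919 = 3.28791.
  gamma(1) = phi_1 gamma(0) + c_1 = (0.759)(3.28791) + (-1.544748) = 0.950776.
Therefore gamma(1) = 0.9508 (to 4 decimal places).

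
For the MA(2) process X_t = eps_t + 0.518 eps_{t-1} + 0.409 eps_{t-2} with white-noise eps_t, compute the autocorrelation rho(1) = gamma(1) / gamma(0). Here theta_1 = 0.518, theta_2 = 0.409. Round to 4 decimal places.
\rho(1) = 0.5084

For an MA(q) process with theta_0 = 1, the autocovariance is
  gamma(k) = sigma^2 * sum_{i=0..q-k} theta_i * theta_{i+k},
and rho(k) = gamma(k) / gamma(0). Sigma^2 cancels.
  numerator   = (1)*(0.518) + (0.518)*(0.409) = 0.729862.
  denominator = (1)^2 + (0.518)^2 + (0.409)^2 = 1.435605.
  rho(1) = 0.729862 / 1.435605 = 0.5084.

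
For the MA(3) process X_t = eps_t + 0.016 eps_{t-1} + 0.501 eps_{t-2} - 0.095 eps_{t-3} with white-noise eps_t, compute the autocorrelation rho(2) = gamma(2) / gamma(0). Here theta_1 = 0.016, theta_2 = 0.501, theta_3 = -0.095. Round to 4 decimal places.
\rho(2) = 0.3963

For an MA(q) process with theta_0 = 1, the autocovariance is
  gamma(k) = sigma^2 * sum_{i=0..q-k} theta_i * theta_{i+k},
and rho(k) = gamma(k) / gamma(0). Sigma^2 cancels.
  numerator   = (1)*(0.501) + (0.016)*(-0.095) = 0.49948.
  denominator = (1)^2 + (0.016)^2 + (0.501)^2 + (-0.095)^2 = 1.260282.
  rho(2) = 0.49948 / 1.260282 = 0.3963.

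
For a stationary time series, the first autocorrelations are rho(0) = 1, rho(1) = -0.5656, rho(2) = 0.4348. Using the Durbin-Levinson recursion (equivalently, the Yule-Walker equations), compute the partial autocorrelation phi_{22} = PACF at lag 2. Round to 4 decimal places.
\phi_{22} = 0.1689

The PACF at lag k is phi_{kk}, the last component of the solution
to the Yule-Walker system G_k phi = r_k where
  (G_k)_{ij} = rho(|i - j|), (r_k)_i = rho(i), i,j = 1..k.
Equivalently, Durbin-Levinson gives phi_{kk} iteratively:
  phi_{11} = rho(1)
  phi_{kk} = [rho(k) - sum_{j=1..k-1} phi_{k-1,j} rho(k-j)]
            / [1 - sum_{j=1..k-1} phi_{k-1,j} rho(j)],
  phi_{k,j} = phi_{k-1,j} - phi_{kk} phi_{k-1,k-j},  j = 1..k-1.
Step k = 1:
  phi_11 = rho(1) = -0.5656.
Step k = 2:
  phi_22 = [rho(2) - phi_11 rho(1)] / [1 - phi_11 rho(1)] = [0.4348 - (-0.5656)(-0.5656)] / [1 - (-0.5656)(-0.5656)]
         = 0.11489664 / 0.68009664 = 0.1689.
Therefore phi_{22} = 0.1689.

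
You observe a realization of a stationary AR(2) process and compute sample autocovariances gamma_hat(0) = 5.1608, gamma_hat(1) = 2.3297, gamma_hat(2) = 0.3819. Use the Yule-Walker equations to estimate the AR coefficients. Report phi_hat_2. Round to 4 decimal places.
\hat\phi_{2} = -0.1630

The Yule-Walker equations for an AR(p) process read, in matrix form,
  Gamma_p phi = r_p,   with   (Gamma_p)_{ij} = gamma(|i - j|),
                       (r_p)_i = gamma(i),   i,j = 1..p.
Substitute the sample gammas (Toeplitz matrix and right-hand side of size 2):
  Gamma_p = [[5.1608, 2.3297], [2.3297, 5.1608]]
  r_p     = [2.3297, 0.3819]
Written out:
  5.1608 phi_1 + 2.3297 phi_2 = 2.3297
  2.3297 phi_1 + 5.1608 phi_2 = 0.3819
Solve by Cramer's rule:
  det = gamma(0)^2 - gamma(1)^2 = (5.1608)^2 - (2.3297)^2 = 26.63385664 - 5.42750209 = 21.20635455
  phi_hat_1 = [gamma(1) gamma(0) - gamma(1) gamma(2)] / det = [(2.3297)(5.1608) - (2.3297)(0.3819)] / 21.20635455 = 11.13340333 / 21.20635455 = 0.525
  phi_hat_2 = [gamma(0) gamma(2) - gamma(1)^2] / det = [(5.1608)(0.3819) - (2.3297)^2] / 21.20635455 = -3.45659257 / 21.20635455 = -0.163
So phi_hat = [0.5250, -0.1630].
Therefore phi_hat_2 = -0.1630.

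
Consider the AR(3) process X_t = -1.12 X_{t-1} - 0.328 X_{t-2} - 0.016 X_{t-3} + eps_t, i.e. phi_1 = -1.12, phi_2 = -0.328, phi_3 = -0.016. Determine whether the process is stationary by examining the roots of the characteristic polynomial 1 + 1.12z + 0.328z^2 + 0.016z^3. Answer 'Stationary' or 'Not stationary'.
\text{Stationary}

The AR(p) characteristic polynomial is P(z) = 1 + 1.12z + 0.328z^2 + 0.016z^3.
Stationarity requires all roots to lie outside the unit circle, i.e. |z| > 1 for every root.
Degree 3: look for a simple real root z0 first, then factor out (1 - z/z0) and solve the remaining quadratic.
Testing z0 = -2.5: P(-2.5) = 1 + (1.12)(-2.5) + (0.328)(-2.5)^2 + (0.016)(-2.5)^3
  = 1 + (-2.8) + (2.05) + (-0.25) = 0.  So z_0 = -2.5 is a root, |z_0| = 2.5.
Divide out the factor (1 + 0.4 z) = (1 - z/z0) (since 1/z0 = -0.4):
  P(z) = (1 + 0.4 z)(1 + (0.72) z + (0.04) z^2)
  [check: z-coef 0.72 - (-0.4) = 1.12; z^2-coef 0.04 - (-0.4)(0.72) = 0.328; z^3-coef -(-0.4)(0.04) = 0.016.]
Remaining roots from the quadratic factor 1 + (0.72) z + (0.04) z^2:
  Set 1 + (0.72) z + (0.04) z^2 = 0, i.e. a z^2 + b z + c = 0 with a = 0.04, b = 0.72, c = 1.
  Discriminant D = b^2 - 4ac = (0.72)^2 - 4*(0.04)*1 = 0.5184 - (0.16) = 0.3584.
  D >= 0, so the roots are real: z = (-b +/- sqrt(D)) / (2a) = (-0.72 +/- 0.598665) / (0.08).
    z_1 = (-0.72 + 0.598665) / (0.08) = -1.5167,   |z_1| = 1.5167.
    z_2 = (-0.72 - 0.598665) / (0.08) = -16.4833,   |z_2| = 16.4833.
Moduli of all roots: 2.5000, 1.5167, 16.4833.
All moduli strictly greater than 1? Yes.
Verdict: Stationary.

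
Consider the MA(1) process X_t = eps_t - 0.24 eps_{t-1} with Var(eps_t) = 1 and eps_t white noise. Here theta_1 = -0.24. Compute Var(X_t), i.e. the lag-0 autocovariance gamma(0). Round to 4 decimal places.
\gamma(0) = 1.0576

For an MA(q) process X_t = eps_t + sum_i theta_i eps_{t-i} with
Var(eps_t) = sigma^2, the variance is
  gamma(0) = sigma^2 * (1 + sum_i theta_i^2).
  sum_i theta_i^2 = (-0.24)^2 = 0.0576.
  gamma(0) = 1 * (1 + 0.0576) = 1 * 1.0576 = 1.0576.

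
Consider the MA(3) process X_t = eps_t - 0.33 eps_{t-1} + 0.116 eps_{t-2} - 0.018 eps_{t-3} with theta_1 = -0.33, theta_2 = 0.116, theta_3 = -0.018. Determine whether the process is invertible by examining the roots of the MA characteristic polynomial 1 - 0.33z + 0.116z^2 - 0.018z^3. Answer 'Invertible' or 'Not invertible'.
\text{Invertible}

The MA(q) characteristic polynomial is P(z) = 1 - 0.33z + 0.116z^2 - 0.018z^3.
Invertibility requires all roots to lie outside the unit circle, i.e. |z| > 1 for every root.
Degree 3: look for a simple real root z0 first, then factor out (1 - z/z0) and solve the remaining quadratic.
Testing z0 = 5: P(5) = 1 + (-0.33)(5) + (0.116)(5)^2 + (-0.018)(5)^3
  = 1 + (-1.65) + (2.9) + (-2.25) = 0.  So z_0 = 5 is a root, |z_0| = 5.
Divide out the factor (1 - 0.2 z) = (1 - z/z0) (since 1/z0 = 0.2):
  P(z) = (1 - 0.2 z)(1 + (-0.13) z + (0.09) z^2)
  [check: z-coef -0.13 - (0.2) = -0.33; z^2-coef 0.09 - (0.2)(-0.13) = 0.116; z^3-coef -(0.2)(0.09) = -0.018.]
Remaining roots from the quadratic factor 1 + (-0.13) z + (0.09) z^2:
  Set 1 + (-0.13) z + (0.09) z^2 = 0, i.e. a z^2 + b z + c = 0 with a = 0.09, b = -0.13, c = 1.
  Discriminant D = b^2 - 4ac = (-0.13)^2 - 4*(0.09)*1 = 0.0169 - (0.36) = -0.3431.
  D < 0, so the roots are the complex-conjugate pair z = (-b +/- i sqrt(-D)) / (2a) = 0.7222 +/- 3.2542i.
  For a conjugate pair |z|^2 = z * conj(z) = (product of roots) = c/a = 1/(0.09) = 11.111111, so |z| = sqrt(11.111111) = 3.3333 for both roots.
Moduli of all roots: 5.0000, 3.3333, 3.3333.
All moduli strictly greater than 1? Yes.
Verdict: Invertible.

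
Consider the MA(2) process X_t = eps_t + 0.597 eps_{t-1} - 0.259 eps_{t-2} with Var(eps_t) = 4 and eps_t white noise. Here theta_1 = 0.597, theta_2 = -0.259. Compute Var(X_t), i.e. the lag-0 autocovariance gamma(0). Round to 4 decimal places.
\gamma(0) = 5.6940

For an MA(q) process X_t = eps_t + sum_i theta_i eps_{t-i} with
Var(eps_t) = sigma^2, the variance is
  gamma(0) = sigma^2 * (1 + sum_i theta_i^2).
  sum_i theta_i^2 = (0.597)^2 + (-0.259)^2 = 0.356409 + 0.067081 = 0.42349.
  gamma(0) = 4 * (1 + 0.42349) = 4 * 1.42349 = 5.69396, which rounds to 5.6940.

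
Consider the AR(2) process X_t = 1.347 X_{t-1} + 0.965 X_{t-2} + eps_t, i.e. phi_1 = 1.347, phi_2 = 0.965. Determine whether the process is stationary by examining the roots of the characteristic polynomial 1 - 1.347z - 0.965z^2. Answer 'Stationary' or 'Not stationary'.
\text{Not stationary}

The AR(p) characteristic polynomial is P(z) = 1 - 1.347z - 0.965z^2.
Stationarity requires all roots to lie outside the unit circle, i.e. |z| > 1 for every root.
Set 1 + (-1.347) z + (-0.965) z^2 = 0, i.e. a z^2 + b z + c = 0 with a = -0.965, b = -1.347, c = 1.
Discriminant D = b^2 - 4ac = (-1.347)^2 - 4*(-0.965)*1 = 1.814409 - (-3.86) = 5.674409.
D >= 0, so the roots are real: z = (-b +/- sqrt(D)) / (2a) = (1.347 +/- 2.382102) / (-1.93).
  z_1 = (1.347 + 2.382102) / (-1.93) = -1.9322,   |z_1| = 1.9322.
  z_2 = (1.347 - 2.382102) / (-1.93) = 0.5363,   |z_2| = 0.5363.
Moduli of all roots: 1.9322, 0.5363.
All moduli strictly greater than 1? No.
Verdict: Not stationary.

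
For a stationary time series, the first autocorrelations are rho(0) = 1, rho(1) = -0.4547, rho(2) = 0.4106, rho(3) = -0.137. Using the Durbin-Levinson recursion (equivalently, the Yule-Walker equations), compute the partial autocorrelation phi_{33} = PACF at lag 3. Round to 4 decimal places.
\phi_{33} = 0.1600

The PACF at lag k is phi_{kk}, the last component of the solution
to the Yule-Walker system G_k phi = r_k where
  (G_k)_{ij} = rho(|i - j|), (r_k)_i = rho(i), i,j = 1..k.
Equivalently, Durbin-Levinson gives phi_{kk} iteratively:
  phi_{11} = rho(1)
  phi_{kk} = [rho(k) - sum_{j=1..k-1} phi_{k-1,j} rho(k-j)]
            / [1 - sum_{j=1..k-1} phi_{k-1,j} rho(j)],
  phi_{k,j} = phi_{k-1,j} - phi_{kk} phi_{k-1,k-j},  j = 1..k-1.
Step k = 1:
  phi_11 = rho(1) = -0.4547.
Step k = 2:
  phi_22 = [rho(2) - phi_11 rho(1)] / [1 - phi_11 rho(1)] = [0.4106 - (-0.4547)(-0.4547)] / [1 - (-0.4547)(-0.4547)]
         = 0.20384791 / 0.79324791 = 0.256979.
  Update: phi_21 = phi_11 - phi_22 phi_11 = -0.4547 - (0.256979)(-0.4547) = -0.337852.
Step k = 3:
  phi_33 = [rho(3) - phi_21 rho(2) - phi_22 rho(1)] / [1 - phi_21 rho(1) - phi_22 rho(2)]
    numerator   = -0.137 - (-0.337852)(0.4106) - (0.256979)(-0.4547) = 0.11857019
    denominator = 1 - (-0.337852)(-0.4547) - (0.256979)(0.4106) = 0.74086332
  phi_33 = 0.11857019 / 0.74086332 = 0.16.
Therefore phi_{33} = 0.1600.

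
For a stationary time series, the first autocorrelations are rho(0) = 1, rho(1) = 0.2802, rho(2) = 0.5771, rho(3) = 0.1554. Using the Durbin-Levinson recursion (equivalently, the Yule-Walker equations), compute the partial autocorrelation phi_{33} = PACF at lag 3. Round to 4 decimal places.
\phi_{33} = -0.1081

The PACF at lag k is phi_{kk}, the last component of the solution
to the Yule-Walker system G_k phi = r_k where
  (G_k)_{ij} = rho(|i - j|), (r_k)_i = rho(i), i,j = 1..k.
Equivalently, Durbin-Levinson gives phi_{kk} iteratively:
  phi_{11} = rho(1)
  phi_{kk} = [rho(k) - sum_{j=1..k-1} phi_{k-1,j} rho(k-j)]
            / [1 - sum_{j=1..k-1} phi_{k-1,j} rho(j)],
  phi_{k,j} = phi_{k-1,j} - phi_{kk} phi_{k-1,k-j},  j = 1..k-1.
Step k = 1:
  phi_11 = rho(1) = 0.2802.
Step k = 2:
  phi_22 = [rho(2) - phi_11 rho(1)] / [1 - phi_11 rho(1)] = [0.5771 - (0.2802)(0.2802)] / [1 - (0.2802)(0.2802)]
         = 0.49858796 / 0.92148796 = 0.541068.
  Update: phi_21 = phi_11 - phi_22 phi_11 = 0.2802 - (0.541068)(0.2802) = 0.128593.
Step k = 3:
  phi_33 = [rho(3) - phi_21 rho(2) - phi_22 rho(1)] / [1 - phi_21 rho(1) - phi_22 rho(2)]
    numerator   = 0.1554 - (0.128593)(0.5771) - (0.541068)(0.2802) = -0.07041817
    denominator = 1 - (0.128593)(0.2802) - (0.541068)(0.5771) = 0.6517178
  phi_33 = -0.07041817 / 0.6517178 = -0.1081.
Therefore phi_{33} = -0.1081.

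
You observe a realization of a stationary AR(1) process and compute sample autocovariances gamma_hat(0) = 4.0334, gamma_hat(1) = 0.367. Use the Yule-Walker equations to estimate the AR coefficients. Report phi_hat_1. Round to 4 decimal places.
\hat\phi_{1} = 0.0910

The Yule-Walker equations for an AR(p) process read, in matrix form,
  Gamma_p phi = r_p,   with   (Gamma_p)_{ij} = gamma(|i - j|),
                       (r_p)_i = gamma(i),   i,j = 1..p.
Substitute the sample gammas (Toeplitz matrix and right-hand side of size 1):
  Gamma_p = [[4.0334]]
  r_p     = [0.367]
With p = 1 this is the single equation gamma(0) phi_1 = gamma(1):
  phi_hat_1 = gamma(1) / gamma(0) = 0.367 / 4.0334 = 0.0910.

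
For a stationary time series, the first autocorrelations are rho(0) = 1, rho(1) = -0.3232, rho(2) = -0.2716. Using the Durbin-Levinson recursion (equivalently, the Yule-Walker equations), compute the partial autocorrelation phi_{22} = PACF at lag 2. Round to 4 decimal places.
\phi_{22} = -0.4199

The PACF at lag k is phi_{kk}, the last component of the solution
to the Yule-Walker system G_k phi = r_k where
  (G_k)_{ij} = rho(|i - j|), (r_k)_i = rho(i), i,j = 1..k.
Equivalently, Durbin-Levinson gives phi_{kk} iteratively:
  phi_{11} = rho(1)
  phi_{kk} = [rho(k) - sum_{j=1..k-1} phi_{k-1,j} rho(k-j)]
            / [1 - sum_{j=1..k-1} phi_{k-1,j} rho(j)],
  phi_{k,j} = phi_{k-1,j} - phi_{kk} phi_{k-1,k-j},  j = 1..k-1.
Step k = 1:
  phi_11 = rho(1) = -0.3232.
Step k = 2:
  phi_22 = [rho(2) - phi_11 rho(1)] / [1 - phi_11 rho(1)] = [-0.2716 - (-0.3232)(-0.3232)] / [1 - (-0.3232)(-0.3232)]
         = -0.37605824 / 0.89554176 = -0.4199.
Therefore phi_{22} = -0.4199.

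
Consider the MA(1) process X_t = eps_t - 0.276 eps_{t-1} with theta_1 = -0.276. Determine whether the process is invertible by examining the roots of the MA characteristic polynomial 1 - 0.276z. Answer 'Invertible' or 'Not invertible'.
\text{Invertible}

The MA(q) characteristic polynomial is P(z) = 1 - 0.276z.
Invertibility requires all roots to lie outside the unit circle, i.e. |z| > 1 for every root.
This is linear in z: 1 + (-0.276) z = 0  =>  z = -1/(-0.276) = 3.623188,  |z| = 3.623188.
Moduli of all roots: 3.6232.
All moduli strictly greater than 1? Yes.
Verdict: Invertible.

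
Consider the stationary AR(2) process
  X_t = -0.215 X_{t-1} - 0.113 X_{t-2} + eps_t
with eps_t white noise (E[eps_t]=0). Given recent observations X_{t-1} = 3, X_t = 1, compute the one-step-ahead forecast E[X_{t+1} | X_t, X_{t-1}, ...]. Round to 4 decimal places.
E[X_{t+1} \mid \mathcal F_t] = -0.5540

For an AR(p) model X_t = c + sum_i phi_i X_{t-i} + eps_t, the
one-step-ahead conditional mean is
  E[X_{t+1} | X_t, ...] = c + sum_i phi_i X_{t+1-i}.
Substitute known values:
  E[X_{t+1} | ...] = (-0.215) * (1) + (-0.113) * (3)
                   = -0.5540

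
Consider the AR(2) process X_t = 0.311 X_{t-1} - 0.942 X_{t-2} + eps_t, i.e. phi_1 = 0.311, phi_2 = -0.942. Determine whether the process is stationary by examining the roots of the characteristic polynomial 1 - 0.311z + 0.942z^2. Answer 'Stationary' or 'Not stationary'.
\text{Stationary}

The AR(p) characteristic polynomial is P(z) = 1 - 0.311z + 0.942z^2.
Stationarity requires all roots to lie outside the unit circle, i.e. |z| > 1 for every root.
Set 1 + (-0.311) z + (0.942) z^2 = 0, i.e. a z^2 + b z + c = 0 with a = 0.942, b = -0.311, c = 1.
Discriminant D = b^2 - 4ac = (-0.311)^2 - 4*(0.942)*1 = 0.096721 - (3.768) = -3.671279.
D < 0, so the roots are the complex-conjugate pair z = (-b +/- i sqrt(-D)) / (2a) = 0.1651 +/- 1.017i.
For a conjugate pair |z|^2 = z * conj(z) = (product of roots) = c/a = 1/(0.942) = 1.061571, so |z| = sqrt(1.061571) = 1.0303 for both roots.
Moduli of all roots: 1.0303, 1.0303.
All moduli strictly greater than 1? Yes.
Verdict: Stationary.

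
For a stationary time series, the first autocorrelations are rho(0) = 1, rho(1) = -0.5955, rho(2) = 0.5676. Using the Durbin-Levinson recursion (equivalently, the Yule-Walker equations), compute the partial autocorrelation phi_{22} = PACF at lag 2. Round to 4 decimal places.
\phi_{22} = 0.3300

The PACF at lag k is phi_{kk}, the last component of the solution
to the Yule-Walker system G_k phi = r_k where
  (G_k)_{ij} = rho(|i - j|), (r_k)_i = rho(i), i,j = 1..k.
Equivalently, Durbin-Levinson gives phi_{kk} iteratively:
  phi_{11} = rho(1)
  phi_{kk} = [rho(k) - sum_{j=1..k-1} phi_{k-1,j} rho(k-j)]
            / [1 - sum_{j=1..k-1} phi_{k-1,j} rho(j)],
  phi_{k,j} = phi_{k-1,j} - phi_{kk} phi_{k-1,k-j},  j = 1..k-1.
Step k = 1:
  phi_11 = rho(1) = -0.5955.
Step k = 2:
  phi_22 = [rho(2) - phi_11 rho(1)] / [1 - phi_11 rho(1)] = [0.5676 - (-0.5955)(-0.5955)] / [1 - (-0.5955)(-0.5955)]
         = 0.21297975 / 0.64537975 = 0.33.
Therefore phi_{22} = 0.3300.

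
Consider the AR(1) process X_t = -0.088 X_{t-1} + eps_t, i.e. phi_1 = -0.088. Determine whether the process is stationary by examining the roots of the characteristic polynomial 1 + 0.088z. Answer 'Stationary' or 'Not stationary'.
\text{Stationary}

The AR(p) characteristic polynomial is P(z) = 1 + 0.088z.
Stationarity requires all roots to lie outside the unit circle, i.e. |z| > 1 for every root.
This is linear in z: 1 + (0.088) z = 0  =>  z = -1/(0.088) = -11.363636,  |z| = 11.363636.
Moduli of all roots: 11.3636.
All moduli strictly greater than 1? Yes.
Verdict: Stationary.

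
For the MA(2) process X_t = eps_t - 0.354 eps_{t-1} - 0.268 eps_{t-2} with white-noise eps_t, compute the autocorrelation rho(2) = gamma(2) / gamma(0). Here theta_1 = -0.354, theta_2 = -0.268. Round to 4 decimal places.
\rho(2) = -0.2239

For an MA(q) process with theta_0 = 1, the autocovariance is
  gamma(k) = sigma^2 * sum_{i=0..q-k} theta_i * theta_{i+k},
and rho(k) = gamma(k) / gamma(0). Sigma^2 cancels.
  numerator   = (1)*(-0.268) = -0.268.
  denominator = (1)^2 + (-0.354)^2 + (-0.268)^2 = 1.19714.
  rho(2) = -0.268 / 1.19714 = -0.2239.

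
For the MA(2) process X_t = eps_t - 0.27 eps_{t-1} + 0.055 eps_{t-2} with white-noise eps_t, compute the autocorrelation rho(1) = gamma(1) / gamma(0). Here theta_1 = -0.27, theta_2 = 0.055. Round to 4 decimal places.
\rho(1) = -0.2647

For an MA(q) process with theta_0 = 1, the autocovariance is
  gamma(k) = sigma^2 * sum_{i=0..q-k} theta_i * theta_{i+k},
and rho(k) = gamma(k) / gamma(0). Sigma^2 cancels.
  numerator   = (1)*(-0.27) + (-0.27)*(0.055) = -0.28485.
  denominator = (1)^2 + (-0.27)^2 + (0.055)^2 = 1.075925.
  rho(1) = -0.28485 / 1.075925 = -0.2647.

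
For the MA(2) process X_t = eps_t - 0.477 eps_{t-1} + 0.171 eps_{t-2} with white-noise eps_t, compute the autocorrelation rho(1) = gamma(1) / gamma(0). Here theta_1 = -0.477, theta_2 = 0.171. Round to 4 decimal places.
\rho(1) = -0.4444

For an MA(q) process with theta_0 = 1, the autocovariance is
  gamma(k) = sigma^2 * sum_{i=0..q-k} theta_i * theta_{i+k},
and rho(k) = gamma(k) / gamma(0). Sigma^2 cancels.
  numerator   = (1)*(-0.477) + (-0.477)*(0.171) = -0.558567.
  denominator = (1)^2 + (-0.477)^2 + (0.171)^2 = 1.25677.
  rho(1) = -0.558567 / 1.25677 = -0.4444.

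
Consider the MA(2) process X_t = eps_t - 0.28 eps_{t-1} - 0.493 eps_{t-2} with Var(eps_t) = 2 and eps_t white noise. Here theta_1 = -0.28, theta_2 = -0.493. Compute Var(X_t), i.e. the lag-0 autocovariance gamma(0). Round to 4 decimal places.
\gamma(0) = 2.6429

For an MA(q) process X_t = eps_t + sum_i theta_i eps_{t-i} with
Var(eps_t) = sigma^2, the variance is
  gamma(0) = sigma^2 * (1 + sum_i theta_i^2).
  sum_i theta_i^2 = (-0.28)^2 + (-0.493)^2 = 0.0784 + 0.243049 = 0.321449.
  gamma(0) = 2 * (1 + 0.321449) = 2 * 1.321449 = 2.642898, which rounds to 2.6429.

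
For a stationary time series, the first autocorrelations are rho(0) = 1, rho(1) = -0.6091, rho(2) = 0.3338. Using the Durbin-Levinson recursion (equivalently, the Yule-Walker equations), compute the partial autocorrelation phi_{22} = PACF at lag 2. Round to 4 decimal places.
\phi_{22} = -0.0591

The PACF at lag k is phi_{kk}, the last component of the solution
to the Yule-Walker system G_k phi = r_k where
  (G_k)_{ij} = rho(|i - j|), (r_k)_i = rho(i), i,j = 1..k.
Equivalently, Durbin-Levinson gives phi_{kk} iteratively:
  phi_{11} = rho(1)
  phi_{kk} = [rho(k) - sum_{j=1..k-1} phi_{k-1,j} rho(k-j)]
            / [1 - sum_{j=1..k-1} phi_{k-1,j} rho(j)],
  phi_{k,j} = phi_{k-1,j} - phi_{kk} phi_{k-1,k-j},  j = 1..k-1.
Step k = 1:
  phi_11 = rho(1) = -0.6091.
Step k = 2:
  phi_22 = [rho(2) - phi_11 rho(1)] / [1 - phi_11 rho(1)] = [0.3338 - (-0.6091)(-0.6091)] / [1 - (-0.6091)(-0.6091)]
         = -0.03720281 / 0.62899719 = -0.0591.
Therefore phi_{22} = -0.0591.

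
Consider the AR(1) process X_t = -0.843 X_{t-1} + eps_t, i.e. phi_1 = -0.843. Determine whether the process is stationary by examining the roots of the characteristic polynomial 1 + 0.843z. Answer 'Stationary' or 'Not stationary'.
\text{Stationary}

The AR(p) characteristic polynomial is P(z) = 1 + 0.843z.
Stationarity requires all roots to lie outside the unit circle, i.e. |z| > 1 for every root.
This is linear in z: 1 + (0.843) z = 0  =>  z = -1/(0.843) = -1.18624,  |z| = 1.18624.
Moduli of all roots: 1.1862.
All moduli strictly greater than 1? Yes.
Verdict: Stationary.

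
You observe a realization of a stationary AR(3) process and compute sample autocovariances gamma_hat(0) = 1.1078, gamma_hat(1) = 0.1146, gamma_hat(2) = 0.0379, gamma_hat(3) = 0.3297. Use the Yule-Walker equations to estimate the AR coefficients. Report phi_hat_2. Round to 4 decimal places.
\hat\phi_{2} = -0.0060

The Yule-Walker equations for an AR(p) process read, in matrix form,
  Gamma_p phi = r_p,   with   (Gamma_p)_{ij} = gamma(|i - j|),
                       (r_p)_i = gamma(i),   i,j = 1..p.
Substitute the sample gammas (Toeplitz matrix and right-hand side of size 3):
  Gamma_p = [[1.1078, 0.1146, 0.0379], [0.1146, 1.1078, 0.1146], [0.0379, 0.1146, 1.1078]]
  r_p     = [0.1146, 0.0379, 0.3297]
Written out (R1..R3):
  (R1) 1.1078 phi_1 + 0.1146 phi_2 + 0.0379 phi_3 = 0.1146
  (R2) 0.1146 phi_1 + 1.1078 phi_2 + 0.1146 phi_3 = 0.0379
  (R3) 0.0379 phi_1 + 0.1146 phi_2 + 1.1078 phi_3 = 0.3297
Gaussian elimination:
  R2 <- R2 - (0.1146/1.1078) R1 = R2 - (0.103448) R1:  1.095945 phi_2 + 0.110679 phi_3 = 0.026045
  R3 <- R3 - (0.0379/1.1078) R1 = R3 - (0.034212) R1:  0.110679 phi_2 + 1.106503 phi_3 = 0.325779
  R3 <- R3 - (0.110679/1.095945) R2 = R3 - (0.10099) R2:  1.095326 phi_3 = 0.323149
Back-substitution:
  phi_hat_3 = 0.323149 / 1.095326 = 0.295025
  phi_hat_2 = (0.026045 - (0.110679)(0.295025)) / 1.095945 = -0.00603
  phi_hat_1 = (0.1146 - (0.1146)(-0.00603) - (0.0379)(0.295025)) / 1.1078 = 0.093979
So phi_hat = [0.0940, -0.0060, 0.2950].
Therefore phi_hat_2 = -0.0060.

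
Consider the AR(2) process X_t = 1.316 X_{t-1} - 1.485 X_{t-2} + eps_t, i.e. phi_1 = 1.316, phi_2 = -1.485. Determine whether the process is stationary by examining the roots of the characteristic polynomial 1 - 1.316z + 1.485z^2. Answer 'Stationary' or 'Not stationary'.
\text{Not stationary}

The AR(p) characteristic polynomial is P(z) = 1 - 1.316z + 1.485z^2.
Stationarity requires all roots to lie outside the unit circle, i.e. |z| > 1 for every root.
Set 1 + (-1.316) z + (1.485) z^2 = 0, i.e. a z^2 + b z + c = 0 with a = 1.485, b = -1.316, c = 1.
Discriminant D = b^2 - 4ac = (-1.316)^2 - 4*(1.485)*1 = 1.731856 - (5.94) = -4.208144.
D < 0, so the roots are the complex-conjugate pair z = (-b +/- i sqrt(-D)) / (2a) = 0.4431 +/- 0.6907i.
For a conjugate pair |z|^2 = z * conj(z) = (product of roots) = c/a = 1/(1.485) = 0.673401, so |z| = sqrt(0.673401) = 0.8206 for both roots.
Moduli of all roots: 0.8206, 0.8206.
All moduli strictly greater than 1? No.
Verdict: Not stationary.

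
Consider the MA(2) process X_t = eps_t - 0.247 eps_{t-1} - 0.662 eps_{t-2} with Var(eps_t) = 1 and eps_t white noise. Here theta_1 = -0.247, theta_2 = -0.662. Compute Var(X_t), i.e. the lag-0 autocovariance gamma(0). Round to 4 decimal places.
\gamma(0) = 1.4993

For an MA(q) process X_t = eps_t + sum_i theta_i eps_{t-i} with
Var(eps_t) = sigma^2, the variance is
  gamma(0) = sigma^2 * (1 + sum_i theta_i^2).
  sum_i theta_i^2 = (-0.247)^2 + (-0.662)^2 = 0.061009 + 0.438244 = 0.499253.
  gamma(0) = 1 * (1 + 0.499253) = 1 * 1.499253 = 1.499253, which rounds to 1.4993.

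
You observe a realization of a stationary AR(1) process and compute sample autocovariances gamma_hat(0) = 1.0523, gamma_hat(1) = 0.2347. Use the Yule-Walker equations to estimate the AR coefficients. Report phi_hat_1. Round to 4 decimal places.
\hat\phi_{1} = 0.2230

The Yule-Walker equations for an AR(p) process read, in matrix form,
  Gamma_p phi = r_p,   with   (Gamma_p)_{ij} = gamma(|i - j|),
                       (r_p)_i = gamma(i),   i,j = 1..p.
Substitute the sample gammas (Toeplitz matrix and right-hand side of size 1):
  Gamma_p = [[1.0523]]
  r_p     = [0.2347]
With p = 1 this is the single equation gamma(0) phi_1 = gamma(1):
  phi_hat_1 = gamma(1) / gamma(0) = 0.2347 / 1.0523 = 0.2230.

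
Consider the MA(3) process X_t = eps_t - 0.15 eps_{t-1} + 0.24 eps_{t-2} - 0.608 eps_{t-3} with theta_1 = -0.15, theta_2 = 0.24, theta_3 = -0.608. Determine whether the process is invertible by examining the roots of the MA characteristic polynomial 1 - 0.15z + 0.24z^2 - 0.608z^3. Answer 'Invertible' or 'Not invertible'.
\text{Invertible}

The MA(q) characteristic polynomial is P(z) = 1 - 0.15z + 0.24z^2 - 0.608z^3.
Invertibility requires all roots to lie outside the unit circle, i.e. |z| > 1 for every root.
Degree 3: look for a simple real root z0 first, then factor out (1 - z/z0) and solve the remaining quadratic.
Testing z0 = 1.25: P(1.25) = 1 + (-0.15)(1.25) + (0.24)(1.25)^2 + (-0.608)(1.25)^3
  = 1 + (-0.1875) + (0.375) + (-1.1875) = 0.  So z_0 = 1.25 is a root, |z_0| = 1.25.
Divide out the factor (1 - 0.8 z) = (1 - z/z0) (since 1/z0 = 0.8):
  P(z) = (1 - 0.8 z)(1 + (0.65) z + (0.76) z^2)
  [check: z-coef 0.65 - (0.8) = -0.15; z^2-coef 0.76 - (0.8)(0.65) = 0.24; z^3-coef -(0.8)(0.76) = -0.608.]
Remaining roots from the quadratic factor 1 + (0.65) z + (0.76) z^2:
  Set 1 + (0.65) z + (0.76) z^2 = 0, i.e. a z^2 + b z + c = 0 with a = 0.76, b = 0.65, c = 1.
  Discriminant D = b^2 - 4ac = (0.65)^2 - 4*(0.76)*1 = 0.4225 - (3.04) = -2.6175.
  D < 0, so the roots are the complex-conjugate pair z = (-b +/- i sqrt(-D)) / (2a) = -0.4276 +/- 1.0644i.
  For a conjugate pair |z|^2 = z * conj(z) = (product of roots) = c/a = 1/(0.76) = 1.315789, so |z| = sqrt(1.315789) = 1.1471 for both roots.
Moduli of all roots: 1.2500, 1.1471, 1.1471.
All moduli strictly greater than 1? Yes.
Verdict: Invertible.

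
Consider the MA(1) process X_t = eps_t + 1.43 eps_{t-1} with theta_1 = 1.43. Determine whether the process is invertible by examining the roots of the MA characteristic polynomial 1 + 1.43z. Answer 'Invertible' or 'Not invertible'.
\text{Not invertible}

The MA(q) characteristic polynomial is P(z) = 1 + 1.43z.
Invertibility requires all roots to lie outside the unit circle, i.e. |z| > 1 for every root.
This is linear in z: 1 + (1.43) z = 0  =>  z = -1/(1.43) = -0.699301,  |z| = 0.699301.
Moduli of all roots: 0.6993.
All moduli strictly greater than 1? No.
Verdict: Not invertible.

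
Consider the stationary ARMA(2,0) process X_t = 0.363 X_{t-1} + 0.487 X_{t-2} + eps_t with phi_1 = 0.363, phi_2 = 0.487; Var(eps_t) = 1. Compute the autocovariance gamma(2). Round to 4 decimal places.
\gamma(2) = 1.9530

Multiply the model equation by X_{t-k} and take expectations. With theta_0 = psi_0 = 1 and psi_j the MA(infinity) weights, this gives
  gamma(k) - sum_i phi_i gamma(k-i) = c_k,
  c_k = sigma^2 * sum_{j=k..q} theta_j psi_{j-k}   (c_k = 0 for k > q),
using gamma(-m) = gamma(m).
Pure AR (q = 0): c_0 = sigma^2 = 1, c_k = 0 for k >= 1.
Equations for k = 0, 1, 2 (AR order 2, c_2 = 0):
  (E0) gamma(0) = phi_1 gamma(1) + phi_2 gamma(2) + c_0
  (E1) gamma(1) = phi_1 gamma(0) + phi_2 gamma(1) + c_1
  (E2) gamma(2) = phi_1 gamma(1) + phi_2 gamma(0)
From (E1): gamma(1) = A gamma(0) + B with
  A = phi_1 / (1 - phi_2) = 0.363 / 0.513 = 0.707602,   B = c_1 / (1 - phi_2) = 0 / 0.513 = 0.
Insert (E2) into (E0): gamma(0) (1 - phi_2^2) = phi_1 (1 + phi_2) gamma(1) + c_0.
  phi_1 (1 + phi_2) = (0.363)(1.487) = 0.539781,   1 - phi_2^2 = 0.762831.
Replace gamma(1) by A gamma(0) + B and collect gamma(0):
  gamma(0) [0.762831 - (0.539781)(0.707602)] = c_0 = 1
  gamma(0) * 0.380881 = 1
  gamma(0) = 1 / 0.380881 = 2.625494.
  gamma(1) = A gamma(0) = (0.707602)(2.625494) = 1.857806.
  gamma(2) = phi_1 gamma(1) + phi_2 gamma(0) = (0.363)(1.857806) + (0.487)(2.625494) = 1.952999.
Therefore gamma(2) = 1.9530 (to 4 decimal places).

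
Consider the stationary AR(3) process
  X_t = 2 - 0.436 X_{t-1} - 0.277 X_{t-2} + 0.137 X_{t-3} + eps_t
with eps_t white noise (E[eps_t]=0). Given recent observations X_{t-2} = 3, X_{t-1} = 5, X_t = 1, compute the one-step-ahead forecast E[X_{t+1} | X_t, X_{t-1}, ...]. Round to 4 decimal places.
E[X_{t+1} \mid \mathcal F_t] = 0.5900

For an AR(p) model X_t = c + sum_i phi_i X_{t-i} + eps_t, the
one-step-ahead conditional mean is
  E[X_{t+1} | X_t, ...] = c + sum_i phi_i X_{t+1-i}.
Substitute known values:
  E[X_{t+1} | ...] = 2 + (-0.436) * (1) + (-0.277) * (5) + (0.137) * (3)
                   = 0.5900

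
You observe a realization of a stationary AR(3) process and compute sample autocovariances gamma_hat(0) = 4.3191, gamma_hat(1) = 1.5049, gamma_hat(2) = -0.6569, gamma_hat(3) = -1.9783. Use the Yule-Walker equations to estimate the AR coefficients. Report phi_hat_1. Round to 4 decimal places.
\hat\phi_{1} = 0.3470

The Yule-Walker equations for an AR(p) process read, in matrix form,
  Gamma_p phi = r_p,   with   (Gamma_p)_{ij} = gamma(|i - j|),
                       (r_p)_i = gamma(i),   i,j = 1..p.
Substitute the sample gammas (Toeplitz matrix and right-hand side of size 3):
  Gamma_p = [[4.3191, 1.5049, -0.6569], [1.5049, 4.3191, 1.5049], [-0.6569, 1.5049, 4.3191]]
  r_p     = [1.5049, -0.6569, -1.9783]
Written out (R1..R3):
  (R1) 4.3191 phi_1 + 1.5049 phi_2 - 0.6569 phi_3 = 1.5049
  (R2) 1.5049 phi_1 + 4.3191 phi_2 + 1.5049 phi_3 = -0.6569
  (R3) -0.6569 phi_1 + 1.5049 phi_2 + 4.3191 phi_3 = -1.9783
Gaussian elimination:
  R2 <- R2 - (1.5049/4.3191) R1 = R2 - (0.348429) R1:  3.794749 phi_2 + 1.733783 phi_3 = -1.181251
  R3 <- R3 - (-0.6569/4.3191) R1 = R3 - (-0.152092) R1:  1.733783 phi_2 + 4.219191 phi_3 = -1.749417
  R3 <- R3 - (1.733783/3.794749) R2 = R3 - (0.45689) R2:  3.427043 phi_3 = -1.209715
Back-substitution:
  phi_hat_3 = -1.209715 / 3.427043 = -0.352991
  phi_hat_2 = (-1.181251 - (1.733783)(-0.352991)) / 3.794749 = -0.150008
  phi_hat_1 = (1.5049 - (1.5049)(-0.150008) - (-0.6569)(-0.352991)) / 4.3191 = 0.347009
So phi_hat = [0.3470, -0.1500, -0.3530].
Therefore phi_hat_1 = 0.3470.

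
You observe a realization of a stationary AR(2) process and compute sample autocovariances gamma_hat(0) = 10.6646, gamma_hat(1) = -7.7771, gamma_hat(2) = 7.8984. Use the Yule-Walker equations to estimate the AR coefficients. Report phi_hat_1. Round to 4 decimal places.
\hat\phi_{1} = -0.4040

The Yule-Walker equations for an AR(p) process read, in matrix form,
  Gamma_p phi = r_p,   with   (Gamma_p)_{ij} = gamma(|i - j|),
                       (r_p)_i = gamma(i),   i,j = 1..p.
Substitute the sample gammas (Toeplitz matrix and right-hand side of size 2):
  Gamma_p = [[10.6646, -7.7771], [-7.7771, 10.6646]]
  r_p     = [-7.7771, 7.8984]
Written out:
  10.6646 phi_1 - 7.7771 phi_2 = -7.7771
  -7.7771 phi_1 + 10.6646 phi_2 = 7.8984
Solve by Cramer's rule:
  det = gamma(0)^2 - gamma(1)^2 = (10.6646)^2 - (-7.7771)^2 = 113.73369316 - 60.48328441 = 53.25040875
  phi_hat_1 = [gamma(1) gamma(0) - gamma(1) gamma(2)] / det = [(-7.7771)(10.6646) - (-7.7771)(7.8984)] / 53.25040875 = -21.51301402 / 53.25040875 = -0.404
  phi_hat_2 = [gamma(0) gamma(2) - gamma(1)^2] / det = [(10.6646)(7.8984) - (-7.7771)^2] / 53.25040875 = 23.74999223 / 53.25040875 = 0.446
So phi_hat = [-0.4040, 0.4460].
Therefore phi_hat_1 = -0.4040.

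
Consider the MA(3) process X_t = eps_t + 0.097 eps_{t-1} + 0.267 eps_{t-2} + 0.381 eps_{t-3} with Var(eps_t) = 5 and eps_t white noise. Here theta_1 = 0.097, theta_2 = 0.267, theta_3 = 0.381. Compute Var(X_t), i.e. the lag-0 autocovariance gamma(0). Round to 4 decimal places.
\gamma(0) = 6.1293

For an MA(q) process X_t = eps_t + sum_i theta_i eps_{t-i} with
Var(eps_t) = sigma^2, the variance is
  gamma(0) = sigma^2 * (1 + sum_i theta_i^2).
  sum_i theta_i^2 = (0.097)^2 + (0.267)^2 + (0.381)^2 = 0.009409 + 0.071289 + 0.145161 = 0.225859.
  gamma(0) = 5 * (1 + 0.225859) = 5 * 1.225859 = 6.129295, which rounds to 6.1293.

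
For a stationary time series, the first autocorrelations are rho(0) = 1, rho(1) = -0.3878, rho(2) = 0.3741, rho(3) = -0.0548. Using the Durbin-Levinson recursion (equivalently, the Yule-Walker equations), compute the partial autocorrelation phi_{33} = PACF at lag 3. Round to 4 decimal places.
\phi_{33} = 0.1950

The PACF at lag k is phi_{kk}, the last component of the solution
to the Yule-Walker system G_k phi = r_k where
  (G_k)_{ij} = rho(|i - j|), (r_k)_i = rho(i), i,j = 1..k.
Equivalently, Durbin-Levinson gives phi_{kk} iteratively:
  phi_{11} = rho(1)
  phi_{kk} = [rho(k) - sum_{j=1..k-1} phi_{k-1,j} rho(k-j)]
            / [1 - sum_{j=1..k-1} phi_{k-1,j} rho(j)],
  phi_{k,j} = phi_{k-1,j} - phi_{kk} phi_{k-1,k-j},  j = 1..k-1.
Step k = 1:
  phi_11 = rho(1) = -0.3878.
Step k = 2:
  phi_22 = [rho(2) - phi_11 rho(1)] / [1 - phi_11 rho(1)] = [0.3741 - (-0.3878)(-0.3878)] / [1 - (-0.3878)(-0.3878)]
         = 0.22371116 / 0.84961116 = 0.26331.
  Update: phi_21 = phi_11 - phi_22 phi_11 = -0.3878 - (0.26331)(-0.3878) = -0.285688.
Step k = 3:
  phi_33 = [rho(3) - phi_21 rho(2) - phi_22 rho(1)] / [1 - phi_21 rho(1) - phi_22 rho(2)]
    numerator   = -0.0548 - (-0.285688)(0.3741) - (0.26331)(-0.3878) = 0.15418765
    denominator = 1 - (-0.285688)(-0.3878) - (0.26331)(0.3741) = 0.79070576
  phi_33 = 0.15418765 / 0.79070576 = 0.195.
Therefore phi_{33} = 0.1950.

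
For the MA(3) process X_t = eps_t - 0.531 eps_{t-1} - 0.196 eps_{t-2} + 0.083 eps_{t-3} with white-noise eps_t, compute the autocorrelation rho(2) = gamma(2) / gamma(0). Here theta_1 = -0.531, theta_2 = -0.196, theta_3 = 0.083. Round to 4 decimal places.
\rho(2) = -0.1809

For an MA(q) process with theta_0 = 1, the autocovariance is
  gamma(k) = sigma^2 * sum_{i=0..q-k} theta_i * theta_{i+k},
and rho(k) = gamma(k) / gamma(0). Sigma^2 cancels.
  numerator   = (1)*(-0.196) + (-0.531)*(0.083) = -0.240073.
  denominator = (1)^2 + (-0.531)^2 + (-0.196)^2 + (0.083)^2 = 1.327266.
  rho(2) = -0.240073 / 1.327266 = -0.1809.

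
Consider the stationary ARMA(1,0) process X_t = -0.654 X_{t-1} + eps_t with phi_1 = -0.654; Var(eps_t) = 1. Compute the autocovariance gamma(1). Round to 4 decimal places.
\gamma(1) = -1.1428

Multiply the model equation by X_{t-k} and take expectations. With theta_0 = psi_0 = 1 and psi_j the MA(infinity) weights, this gives
  gamma(k) - sum_i phi_i gamma(k-i) = c_k,
  c_k = sigma^2 * sum_{j=k..q} theta_j psi_{j-k}   (c_k = 0 for k > q),
using gamma(-m) = gamma(m).
Pure AR (q = 0): c_0 = sigma^2 = 1, c_k = 0 for k >= 1.
Equations for k = 0 and k = 1 (AR order 1):
  gamma(0) = phi_1 gamma(1) + c_0
  gamma(1) = phi_1 gamma(0) + c_1
Substituting the second into the first: gamma(0) (1 - phi_1^2) = c_0 + phi_1 c_1, so
  gamma(0) = c_0 / (1 - phi_1^2) = 1 / (1 - (-0.654)^2) = 1 / 0.572284 = 1.747384.
  gamma(1) = phi_1 gamma(0) = (-0.654)(1.747384) = -1.142789.
Therefore gamma(1) = -1.1428 (to 4 decimal places).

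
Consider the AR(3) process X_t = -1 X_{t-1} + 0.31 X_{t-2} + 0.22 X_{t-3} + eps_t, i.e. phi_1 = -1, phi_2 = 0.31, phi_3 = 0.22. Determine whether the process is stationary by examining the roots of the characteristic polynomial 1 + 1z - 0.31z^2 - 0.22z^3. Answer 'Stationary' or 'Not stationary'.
\text{Not stationary}

The AR(p) characteristic polynomial is P(z) = 1 + 1z - 0.31z^2 - 0.22z^3.
Stationarity requires all roots to lie outside the unit circle, i.e. |z| > 1 for every root.
Degree 3: look for a simple real root z0 first, then factor out (1 - z/z0) and solve the remaining quadratic.
Testing z0 = -2.5: P(-2.5) = 1 + (1)(-2.5) + (-0.31)(-2.5)^2 + (-0.22)(-2.5)^3
  = 1 + (-2.5) + (-1.9375) + (3.4375) = 0.  So z_0 = -2.5 is a root, |z_0| = 2.5.
Divide out the factor (1 + 0.4 z) = (1 - z/z0) (since 1/z0 = -0.4):
  P(z) = (1 + 0.4 z)(1 + (0.6) z + (-0.55) z^2)
  [check: z-coef 0.6 - (-0.4) = 1; z^2-coef -0.55 - (-0.4)(0.6) = -0.31; z^3-coef -(-0.4)(-0.55) = -0.22.]
Remaining roots from the quadratic factor 1 + (0.6) z + (-0.55) z^2:
  Set 1 + (0.6) z + (-0.55) z^2 = 0, i.e. a z^2 + b z + c = 0 with a = -0.55, b = 0.6, c = 1.
  Discriminant D = b^2 - 4ac = (0.6)^2 - 4*(-0.55)*1 = 0.36 - (-2.2) = 2.56.
  D >= 0, so the roots are real: z = (-b +/- sqrt(D)) / (2a) = (-0.6 +/- 1.6) / (-1.1).
    z_1 = (-0.6 + 1.6) / (-1.1) = -0.9091,   |z_1| = 0.9091.
    z_2 = (-0.6 - 1.6) / (-1.1) = 2,   |z_2| = 2.
Moduli of all roots: 2.5000, 0.9091, 2.0000.
All moduli strictly greater than 1? No.
Verdict: Not stationary.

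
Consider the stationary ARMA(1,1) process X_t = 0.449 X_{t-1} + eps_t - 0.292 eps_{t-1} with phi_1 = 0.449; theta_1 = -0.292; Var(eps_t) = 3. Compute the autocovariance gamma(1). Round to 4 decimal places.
\gamma(1) = 0.5126

Multiply the model equation by X_{t-k} and take expectations. With theta_0 = psi_0 = 1 and psi_j the MA(infinity) weights, this gives
  gamma(k) - sum_i phi_i gamma(k-i) = c_k,
  c_k = sigma^2 * sum_{j=k..q} theta_j psi_{j-k}   (c_k = 0 for k > q),
using gamma(-m) = gamma(m).
psi-weights needed (psi_j = theta_j + sum_i phi_i psi_{j-i}):
  psi_1 = theta_1 + phi_1 = -0.292 + (0.449) = 0.157
Right-hand sides:
  c_0 = sigma^2 (1 + theta_1 psi_1) = 3 * (1 + (-0.292)(0.157)) = 3 * 0.954156 = 2.862468
  c_1 = sigma^2 theta_1 = 3 * (-0.292) = -0.876
  c_2 = 0
Equations for k = 0 and k = 1 (AR order 1):
  gamma(0) = phi_1 gamma(1) + c_0
  gamma(1) = phi_1 gamma(0) + c_1
Substituting the second into the first: gamma(0) (1 - phi_1^2) = c_0 + phi_1 c_1, so
  gamma(0) = (c_0 + phi_1 c_1) / (1 - phi_1^2) = (2.862468 + (0.449)(-0.876)) / (1 - (0.449)^2) = 2.469144 / 0.798399 = 3.092619.
  gamma(1) = phi_1 gamma(0) + c_1 = (0.449)(3.092619) + (-0.876) = 0.512586.
Therefore gamma(1) = 0.5126 (to 4 decimal places).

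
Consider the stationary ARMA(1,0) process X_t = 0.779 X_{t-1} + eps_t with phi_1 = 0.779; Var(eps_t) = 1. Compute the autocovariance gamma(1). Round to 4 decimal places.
\gamma(1) = 1.9814

Multiply the model equation by X_{t-k} and take expectations. With theta_0 = psi_0 = 1 and psi_j the MA(infinity) weights, this gives
  gamma(k) - sum_i phi_i gamma(k-i) = c_k,
  c_k = sigma^2 * sum_{j=k..q} theta_j psi_{j-k}   (c_k = 0 for k > q),
using gamma(-m) = gamma(m).
Pure AR (q = 0): c_0 = sigma^2 = 1, c_k = 0 for k >= 1.
Equations for k = 0 and k = 1 (AR order 1):
  gamma(0) = phi_1 gamma(1) + c_0
  gamma(1) = phi_1 gamma(0) + c_1
Substituting the second into the first: gamma(0) (1 - phi_1^2) = c_0 + phi_1 c_1, so
  gamma(0) = c_0 / (1 - phi_1^2) = 1 / (1 - (0.779)^2) = 1 / 0.393159 = 2.5435.
  gamma(1) = phi_1 gamma(0) = (0.779)(2.5435) = 1.981387.
Therefore gamma(1) = 1.9814 (to 4 decimal places).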